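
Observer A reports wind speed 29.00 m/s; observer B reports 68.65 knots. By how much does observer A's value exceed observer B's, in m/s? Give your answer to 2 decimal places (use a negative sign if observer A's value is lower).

-6.32 m/s

observer B: 68.65 kt = 35.3166 m/s.
Difference: 29.0000 − 35.3166 = -6.32 m/s.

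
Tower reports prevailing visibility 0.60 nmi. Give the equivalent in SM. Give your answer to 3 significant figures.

1 nmi = 1.15078 SM, so 0.60 × 1.15078 = 0.690 SM.

0.690 SM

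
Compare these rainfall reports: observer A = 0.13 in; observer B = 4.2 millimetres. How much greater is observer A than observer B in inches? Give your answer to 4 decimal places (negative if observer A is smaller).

-0.0354 in

observer B: 4.2 mm = 0.165354 in.
Difference: 0.130000 − 0.165354 = -0.0354 in.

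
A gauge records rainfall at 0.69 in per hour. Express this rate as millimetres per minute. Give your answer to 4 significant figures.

0.69 in/hour × 25.4 mm/in × 0.0166667 hour/minute = 0.2921 mm/minute.

0.2921 mm/minute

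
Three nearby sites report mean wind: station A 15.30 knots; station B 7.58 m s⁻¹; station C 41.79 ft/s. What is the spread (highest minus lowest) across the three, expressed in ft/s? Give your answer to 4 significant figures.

station A: 15.30 kt = 25.8235 ft/s.
station B: 7.58 m/s = 24.8688 ft/s.
Spread: 41.7900 − 24.8688 = 16.92 ft/s.

16.92 ft/s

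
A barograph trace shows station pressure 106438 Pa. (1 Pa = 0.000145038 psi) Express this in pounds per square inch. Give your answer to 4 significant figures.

1 Pa = 0.000145038 psi, so 106438 × 0.000145038 = 15.44 psi.

15.44 psi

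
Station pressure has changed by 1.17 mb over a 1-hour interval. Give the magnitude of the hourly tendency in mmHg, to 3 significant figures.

0.878 mmHg per hour

1.17 mb / 1 h × 0.750062 mmHg/mb = 0.878 mmHg/h.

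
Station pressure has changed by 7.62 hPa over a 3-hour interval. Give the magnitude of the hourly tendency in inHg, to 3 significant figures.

7.62 hPa / 3 h × 0.02953 inHg/hPa = 0.0750 inHg/h.

0.0750 inHg per hour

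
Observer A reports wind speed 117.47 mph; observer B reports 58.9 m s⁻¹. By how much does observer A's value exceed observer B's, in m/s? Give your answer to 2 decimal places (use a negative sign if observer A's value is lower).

-6.39 m/s

observer A: 117.47 mph = 52.5138 m/s.
Difference: 52.5138 − 58.9000 = -6.39 m/s.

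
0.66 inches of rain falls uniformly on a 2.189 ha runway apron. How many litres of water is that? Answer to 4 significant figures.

Depth: 0.66 in × 25.4 = 16.764 mm.
Area: 2.189 ha = 21890 m².
1 mm over 1 m² is 1 L, so volume = 16.764 × 21890 = 366963.96 L ≈ 367000 L.

367000 litres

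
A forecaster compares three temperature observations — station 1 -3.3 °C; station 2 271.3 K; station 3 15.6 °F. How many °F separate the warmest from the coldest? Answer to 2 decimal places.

station 2: 271.3 K = -1.850 °C.
station 3: 15.6 °F = -9.111 °C.
Spread: (-1.850) − (-9.111) = 7.261 °C = 13.07 °F.

13.07 °F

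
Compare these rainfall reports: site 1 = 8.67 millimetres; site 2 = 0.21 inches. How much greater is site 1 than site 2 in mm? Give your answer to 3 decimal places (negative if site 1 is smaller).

3.336 mm

site 2: 0.21 in = 5.33400 mm.
Difference: 8.67000 − 5.33400 = 3.336 mm.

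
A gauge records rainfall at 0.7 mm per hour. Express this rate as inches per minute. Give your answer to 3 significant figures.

0.7 mm/hour × 0.0393701 in/mm × 0.0166667 hour/minute = 0.000459 in/minute.

0.000459 in/minute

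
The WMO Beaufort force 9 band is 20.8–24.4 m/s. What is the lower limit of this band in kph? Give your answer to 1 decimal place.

74.9 km/h

20.8–24.4 m/s × 3.6 = 74.9–87.8 km/h.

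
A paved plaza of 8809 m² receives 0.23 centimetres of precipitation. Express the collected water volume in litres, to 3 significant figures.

20300 litres

Depth: 0.23 cm × 10 = 2.3 mm.
1 mm over 1 m² is 1 L, so volume = 2.3 × 8809 = 20260.7 L ≈ 20300 L.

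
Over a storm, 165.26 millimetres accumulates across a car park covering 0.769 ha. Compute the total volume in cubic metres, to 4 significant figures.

Area: 0.769 ha = 7690 m².
1 mm over 1 m² is 1 L, so volume = 165.26 × 7690 = 1270849.4 L = 1271 m³.

1271 cubic metres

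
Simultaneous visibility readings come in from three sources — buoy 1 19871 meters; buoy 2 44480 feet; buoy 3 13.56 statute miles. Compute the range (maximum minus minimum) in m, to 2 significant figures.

buoy 2: 44480 ft = 13557.50 m.
buoy 3: 13.56 SM = 21822.70 m.
Spread: 21822.70 − 13557.50 = 8300 m.

8300 m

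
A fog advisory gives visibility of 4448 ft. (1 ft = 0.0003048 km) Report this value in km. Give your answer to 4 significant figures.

1 ft = 0.0003048 km, so 4448 × 0.0003048 = 1.356 km.

1.356 km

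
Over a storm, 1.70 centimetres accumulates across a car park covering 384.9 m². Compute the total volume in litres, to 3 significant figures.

6540 litres

Depth: 1.70 cm × 10 = 17 mm.
1 mm over 1 m² is 1 L, so volume = 17 × 384.9 = 6543.3 L ≈ 6540 L.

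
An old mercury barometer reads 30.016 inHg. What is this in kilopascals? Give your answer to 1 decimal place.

1 inHg = 3.38639 kPa, so 30.016 × 3.38639 = 101.6 kPa.

101.6 kPa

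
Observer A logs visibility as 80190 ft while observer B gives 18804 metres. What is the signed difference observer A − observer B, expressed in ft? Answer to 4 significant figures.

18500 ft

observer B: 18804 m = 61692.91 ft.
Difference: 80190.00 − 61692.91 = 18500 ft.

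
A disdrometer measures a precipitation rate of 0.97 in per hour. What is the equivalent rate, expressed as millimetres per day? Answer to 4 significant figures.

591.3 mm/day

0.97 in/hour × 25.4 mm/in × 24 hour/day = 591.3 mm/day.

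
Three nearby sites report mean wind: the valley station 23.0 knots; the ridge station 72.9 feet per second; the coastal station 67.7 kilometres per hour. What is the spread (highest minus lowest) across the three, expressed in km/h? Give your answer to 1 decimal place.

37.4 km/h

the valley station: 23.0 kt = 42.596 km/h.
the ridge station: 72.9 ft/s = 79.992 km/h.
Spread: 79.992 − 42.596 = 37.4 km/h.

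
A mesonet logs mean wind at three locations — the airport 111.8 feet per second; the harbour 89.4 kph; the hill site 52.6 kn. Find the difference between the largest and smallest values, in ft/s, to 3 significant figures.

the harbour: 89.4 km/h = 81.474 ft/s.
the hill site: 52.6 kt = 88.779 ft/s.
Spread: 111.800 − 81.474 = 30.3 ft/s.

30.3 ft/s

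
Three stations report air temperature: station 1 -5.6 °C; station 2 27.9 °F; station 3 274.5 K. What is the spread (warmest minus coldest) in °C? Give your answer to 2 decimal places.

6.95 °C

station 2: 27.9 °F = -2.278 °C.
station 3: 274.5 K = 1.350 °C.
Spread: 1.350 − (-5.600) = 6.950 °C.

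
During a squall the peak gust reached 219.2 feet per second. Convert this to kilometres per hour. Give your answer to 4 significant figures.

240.5 km/h

1 ft/s = 1.09728 km/h, so 219.2 × 1.09728 = 240.5 km/h.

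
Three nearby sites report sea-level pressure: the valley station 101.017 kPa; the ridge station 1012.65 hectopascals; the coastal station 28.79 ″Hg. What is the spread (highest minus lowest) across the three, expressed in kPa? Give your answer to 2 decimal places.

the ridge station: 1012.65 hPa = 101.2650 kPa.
the coastal station: 28.79 inHg = 97.4941 kPa.
Spread: 101.2650 − 97.4941 = 3.77 kPa.

3.77 kPa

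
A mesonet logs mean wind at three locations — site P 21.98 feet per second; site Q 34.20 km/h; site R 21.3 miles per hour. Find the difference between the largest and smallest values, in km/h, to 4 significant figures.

site P: 21.98 ft/s = 24.1182 km/h.
site R: 21.3 mph = 34.2790 km/h.
Spread: 34.2790 − 24.1182 = 10.16 km/h.

10.16 km/h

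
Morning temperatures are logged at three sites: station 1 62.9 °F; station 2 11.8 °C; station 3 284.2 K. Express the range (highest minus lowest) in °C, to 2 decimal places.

6.12 °C

station 1: 62.9 °F = 17.167 °C.
station 3: 284.2 K = 11.050 °C.
Spread: 17.167 − 11.050 = 6.117 °C.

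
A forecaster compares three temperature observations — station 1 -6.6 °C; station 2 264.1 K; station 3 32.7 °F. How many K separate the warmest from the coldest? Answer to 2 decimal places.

9.44 K

station 2: 264.1 K = -9.050 °C.
station 3: 32.7 °F = 0.389 °C.
Spread: 0.389 − (-9.050) = 9.439 °C.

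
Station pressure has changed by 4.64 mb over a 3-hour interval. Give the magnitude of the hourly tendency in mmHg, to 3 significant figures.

1.16 mmHg per hour

4.64 mb / 3 h × 0.750062 mmHg/mb = 1.16 mmHg/h.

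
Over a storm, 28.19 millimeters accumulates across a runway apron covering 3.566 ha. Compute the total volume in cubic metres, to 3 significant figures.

Area: 3.566 ha = 35660 m².
1 mm over 1 m² is 1 L, so volume = 28.19 × 35660 = 1005255.4 L = 1010 m³.

1010 cubic metres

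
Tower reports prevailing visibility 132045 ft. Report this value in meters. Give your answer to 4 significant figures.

40250 m

1 ft = 0.3048 m, so 132045 × 0.3048 = 40250 m.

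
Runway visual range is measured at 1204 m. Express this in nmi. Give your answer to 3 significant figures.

1 m = 0.000539957 nmi, so 1204 × 0.000539957 = 0.650 nmi.

0.650 nmi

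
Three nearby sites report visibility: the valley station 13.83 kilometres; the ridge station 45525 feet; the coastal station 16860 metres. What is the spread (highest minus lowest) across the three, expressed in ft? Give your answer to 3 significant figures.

9940 ft

the valley station: 13.83 km = 45374.02 ft.
the coastal station: 16860 m = 55314.96 ft.
Spread: 55314.96 − 45374.02 = 9940 ft.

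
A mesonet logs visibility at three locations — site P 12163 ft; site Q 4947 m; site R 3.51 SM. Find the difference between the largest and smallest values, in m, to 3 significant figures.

1940 m

site P: 12163 ft = 3707.28 m.
site R: 3.51 SM = 5648.80 m.
Spread: 5648.80 − 3707.28 = 1940 m.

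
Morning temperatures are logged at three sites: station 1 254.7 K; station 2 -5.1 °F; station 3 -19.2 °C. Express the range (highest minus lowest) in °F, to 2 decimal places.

3.89 °F

station 1: 254.7 K = -18.450 °C.
station 2: -5.1 °F = -20.611 °C.
Spread: (-18.450) − (-20.611) = 2.161 °C = 3.89 °F.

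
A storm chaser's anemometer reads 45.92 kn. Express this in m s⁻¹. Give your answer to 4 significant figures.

1 kt = 0.514444 m/s, so 45.92 × 0.514444 = 23.62 m/s.

23.62 m/s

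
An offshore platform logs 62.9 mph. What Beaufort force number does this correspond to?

62.9 mph = 28.1 m/s, which is Beaufort 10 (storm, 24.5–28.4 m/s).

Beaufort force 10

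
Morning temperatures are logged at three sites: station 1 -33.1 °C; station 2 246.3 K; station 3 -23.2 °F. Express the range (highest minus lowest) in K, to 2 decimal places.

6.25 K

station 2: 246.3 K = -26.850 °C.
station 3: -23.2 °F = -30.667 °C.
Spread: (-26.850) − (-33.100) = 6.250 °C.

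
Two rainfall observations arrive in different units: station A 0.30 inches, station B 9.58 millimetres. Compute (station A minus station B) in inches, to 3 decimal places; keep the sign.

station B: 9.58 mm = 0.37717 in.
Difference: 0.30000 − 0.37717 = -0.077 in.

-0.077 in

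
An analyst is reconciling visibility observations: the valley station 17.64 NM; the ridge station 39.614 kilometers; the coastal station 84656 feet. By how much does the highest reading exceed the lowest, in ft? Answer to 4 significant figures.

45310 ft

the valley station: 17.64 nmi = 107182.68 ft.
the ridge station: 39.614 km = 129967.19 ft.
Spread: 129967.19 − 84656.00 = 45310 ft.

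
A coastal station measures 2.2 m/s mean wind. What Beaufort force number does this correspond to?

Beaufort force 2

2.2 m/s lies in the Beaufort 2 band (light breeze, 1.6–3.3 m/s).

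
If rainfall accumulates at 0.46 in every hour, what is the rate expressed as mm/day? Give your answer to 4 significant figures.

280.4 mm/day

0.46 in/hour × 25.4 mm/in × 24 hour/day = 280.4 mm/day.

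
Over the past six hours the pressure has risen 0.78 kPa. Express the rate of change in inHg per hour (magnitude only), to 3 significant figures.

0.78 kPa / 6 h × 0.2953 inHg/kPa = 0.0384 inHg/h.

0.0384 inHg per hour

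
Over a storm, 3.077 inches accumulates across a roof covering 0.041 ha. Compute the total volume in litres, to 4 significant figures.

Depth: 3.077 in × 25.4 = 78.1558 mm.
Area: 0.041 ha = 410 m².
1 mm over 1 m² is 1 L, so volume = 78.1558 × 410 = 32043.878 L ≈ 32040 L.

32040 litres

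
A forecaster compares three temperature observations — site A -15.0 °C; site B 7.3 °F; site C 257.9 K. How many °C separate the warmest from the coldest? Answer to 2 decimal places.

1.53 °C

site B: 7.3 °F = -13.722 °C.
site C: 257.9 K = -15.250 °C.
Spread: (-13.722) − (-15.250) = 1.528 °C.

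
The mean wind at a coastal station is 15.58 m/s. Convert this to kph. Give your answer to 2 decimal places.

1 m/s = 3.6 km/h, so 15.58 × 3.6 = 56.09 km/h.

56.09 km/h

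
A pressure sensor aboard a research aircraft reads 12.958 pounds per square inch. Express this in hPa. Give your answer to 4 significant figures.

893.4 hPa

1 psi = 68.9476 hPa, so 12.958 × 68.9476 = 893.4 hPa.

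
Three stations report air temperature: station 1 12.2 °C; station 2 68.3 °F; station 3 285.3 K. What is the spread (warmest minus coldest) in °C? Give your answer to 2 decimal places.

8.02 °C

station 2: 68.3 °F = 20.167 °C.
station 3: 285.3 K = 12.150 °C.
Spread: 20.167 − 12.150 = 8.017 °C.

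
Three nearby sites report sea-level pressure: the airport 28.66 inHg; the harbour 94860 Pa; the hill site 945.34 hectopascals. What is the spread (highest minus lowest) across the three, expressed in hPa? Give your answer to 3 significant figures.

the airport: 28.66 inHg = 970.539 hPa.
the harbour: 94860 Pa = 948.600 hPa.
Spread: 970.539 − 945.340 = 25.2 hPa.

25.2 hPa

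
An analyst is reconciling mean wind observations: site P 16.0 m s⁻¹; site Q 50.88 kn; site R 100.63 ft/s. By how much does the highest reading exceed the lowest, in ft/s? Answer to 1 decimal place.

site P: 16.0 m/s = 52.493 ft/s.
site Q: 50.88 kt = 85.876 ft/s.
Spread: 100.630 − 52.493 = 48.1 ft/s.

48.1 ft/s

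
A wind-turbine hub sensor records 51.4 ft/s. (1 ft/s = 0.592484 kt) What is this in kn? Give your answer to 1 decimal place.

1 ft/s = 0.592484 kt, so 51.4 × 0.592484 = 30.5 kt.

30.5 kt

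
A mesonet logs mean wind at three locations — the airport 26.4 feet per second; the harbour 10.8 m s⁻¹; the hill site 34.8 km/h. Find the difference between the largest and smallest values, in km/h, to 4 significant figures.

the airport: 26.4 ft/s = 28.96819 km/h.
the harbour: 10.8 m/s = 38.88000 km/h.
Spread: 38.88000 − 28.96819 = 9.912 km/h.

9.912 km/h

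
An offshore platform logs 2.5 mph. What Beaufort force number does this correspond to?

2.5 mph = 1.1 m/s, which is Beaufort 1 (light air, 0.3–1.5 m/s).

Beaufort force 1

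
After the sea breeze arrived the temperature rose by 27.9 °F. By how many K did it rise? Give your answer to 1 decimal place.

For a temperature change the 32° offset cancels: ΔK = 27.9 × 0.5556 = 15.5 K.

15.5 K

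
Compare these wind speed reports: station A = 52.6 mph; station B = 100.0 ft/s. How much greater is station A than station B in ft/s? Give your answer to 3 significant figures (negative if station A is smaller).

station A: 52.6 mph = 77.147 ft/s.
Difference: 77.147 − 100.000 = -22.9 ft/s.

-22.9 ft/s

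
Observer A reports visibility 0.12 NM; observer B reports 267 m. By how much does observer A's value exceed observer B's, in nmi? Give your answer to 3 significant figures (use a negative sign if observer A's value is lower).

observer B: 267 m = 0.144168 nmi.
Difference: 0.120000 − 0.144168 = -0.0242 nmi.

-0.0242 nmi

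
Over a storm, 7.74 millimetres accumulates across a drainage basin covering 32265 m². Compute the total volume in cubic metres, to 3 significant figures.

1 mm over 1 m² is 1 L, so volume = 7.74 × 32265 = 249731.1 L = 250 m³.

250 cubic metres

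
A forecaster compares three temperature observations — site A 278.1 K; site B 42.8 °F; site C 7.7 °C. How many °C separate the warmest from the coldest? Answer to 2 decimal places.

site A: 278.1 K = 4.950 °C.
site B: 42.8 °F = 6.000 °C.
Spread: 7.700 − 4.950 = 2.750 °C.

2.75 °C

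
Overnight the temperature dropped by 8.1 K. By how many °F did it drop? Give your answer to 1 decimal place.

Converting a difference, only the 9/5 scale factor applies: Δ°F = 8.1 × 1.8 = 14.6 °F.

14.6 °F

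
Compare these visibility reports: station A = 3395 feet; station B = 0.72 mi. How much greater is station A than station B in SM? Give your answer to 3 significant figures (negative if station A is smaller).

-0.0770 SM

station A: 3395 ft = 0.642992 SM.
Difference: 0.642992 − 0.720000 = -0.0770 SM.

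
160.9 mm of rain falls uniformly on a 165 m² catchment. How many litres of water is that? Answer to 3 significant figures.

1 mm over 1 m² is 1 L, so volume = 160.9 × 165 = 26548.5 L ≈ 26500 L.

26500 litres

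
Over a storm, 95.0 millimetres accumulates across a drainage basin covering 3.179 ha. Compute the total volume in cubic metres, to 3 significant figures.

3020 cubic metres

Area: 3.179 ha = 31790 m².
1 mm over 1 m² is 1 L, so volume = 95 × 31790 = 3020050 L = 3020 m³.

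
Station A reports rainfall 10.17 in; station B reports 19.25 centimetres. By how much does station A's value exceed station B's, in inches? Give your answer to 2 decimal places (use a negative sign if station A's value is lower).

station B: 19.25 cm = 7.5787 in.
Difference: 10.1700 − 7.5787 = 2.59 in.

2.59 in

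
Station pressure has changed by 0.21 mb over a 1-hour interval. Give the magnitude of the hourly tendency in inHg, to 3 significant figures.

0.21 mb / 1 h × 0.02953 inHg/mb = 0.00620 inHg/h.

0.00620 inHg per hour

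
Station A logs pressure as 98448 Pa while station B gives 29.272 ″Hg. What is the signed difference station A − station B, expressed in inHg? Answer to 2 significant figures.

station A: 98448 Pa = 29.0717 inHg.
Difference: 29.0717 − 29.2720 = -0.20 inHg.

-0.20 inHg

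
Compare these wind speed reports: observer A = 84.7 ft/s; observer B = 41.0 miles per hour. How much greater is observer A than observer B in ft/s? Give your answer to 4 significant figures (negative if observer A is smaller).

24.57 ft/s

observer B: 41.0 mph = 60.1333 ft/s.
Difference: 84.7000 − 60.1333 = 24.57 ft/s.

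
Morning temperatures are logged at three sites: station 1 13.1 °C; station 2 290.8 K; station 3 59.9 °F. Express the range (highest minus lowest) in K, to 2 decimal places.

4.55 K

station 2: 290.8 K = 17.650 °C.
station 3: 59.9 °F = 15.500 °C.
Spread: 17.650 − 13.100 = 4.550 °C.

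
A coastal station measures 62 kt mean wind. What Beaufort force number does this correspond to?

Beaufort force 11

62 kt lies in the Beaufort 11 band (violent storm, 56–63 kt).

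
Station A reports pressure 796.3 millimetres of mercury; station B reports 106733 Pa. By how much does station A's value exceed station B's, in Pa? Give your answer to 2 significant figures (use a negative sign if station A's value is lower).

-570 Pa

station A: 796.3 mmHg = 106164.62 Pa.
Difference: 106164.62 − 106733.00 = -570 Pa.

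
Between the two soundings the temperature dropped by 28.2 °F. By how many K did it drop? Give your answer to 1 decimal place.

15.7 K

Converting a difference, only the 9/5 scale factor applies: ΔK = 28.2 × 0.5556 = 15.7 K.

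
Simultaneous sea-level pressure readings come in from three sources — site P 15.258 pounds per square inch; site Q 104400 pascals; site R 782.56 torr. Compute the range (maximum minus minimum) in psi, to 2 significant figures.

0.13 psi

site Q: 104400 Pa = 15.1419 psi.
site R: 782.56 mmHg = 15.1322 psi.
Spread: 15.2580 − 15.1322 = 0.13 psi.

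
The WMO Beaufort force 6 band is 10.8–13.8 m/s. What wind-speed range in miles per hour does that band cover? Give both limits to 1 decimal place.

24.2 to 30.9 mph

10.8–13.8 m/s × 2.237 = 24.2–30.9 mph.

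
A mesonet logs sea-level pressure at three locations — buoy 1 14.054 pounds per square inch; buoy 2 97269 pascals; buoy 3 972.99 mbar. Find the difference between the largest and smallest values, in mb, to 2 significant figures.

4.0 mb

buoy 1: 14.054 psi = 968.989 mb.
buoy 2: 97269 Pa = 972.690 mb.
Spread: 972.990 − 968.989 = 4.0 mb.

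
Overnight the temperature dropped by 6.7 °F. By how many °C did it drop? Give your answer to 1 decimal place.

Converting a difference, only the 9/5 scale factor applies: Δ°C = 6.7 × 0.5556 = 3.7 °C.

3.7 °C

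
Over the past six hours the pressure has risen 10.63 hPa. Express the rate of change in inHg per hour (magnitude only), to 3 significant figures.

0.0523 inHg per hour

10.63 hPa / 6 h × 0.02953 inHg/hPa = 0.0523 inHg/h.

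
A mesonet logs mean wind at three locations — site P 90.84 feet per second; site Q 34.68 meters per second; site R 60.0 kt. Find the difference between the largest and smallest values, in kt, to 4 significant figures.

site P: 90.84 ft/s = 53.8212 kt.
site Q: 34.68 m/s = 67.4125 kt.
Spread: 67.4125 − 53.8212 = 13.59 kt.

13.59 kt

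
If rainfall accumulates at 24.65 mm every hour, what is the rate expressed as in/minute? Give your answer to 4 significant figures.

0.01617 in/minute

24.65 mm/hour × 0.0393701 in/mm × 0.0166667 hour/minute = 0.01617 in/minute.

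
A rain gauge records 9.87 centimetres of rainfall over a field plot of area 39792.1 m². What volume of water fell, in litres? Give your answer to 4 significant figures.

3927000 litres

Depth: 9.87 cm × 10 = 98.7 mm.
1 mm over 1 m² is 1 L, so volume = 98.7 × 39792.1 = 3927480.3 L ≈ 3927000 L.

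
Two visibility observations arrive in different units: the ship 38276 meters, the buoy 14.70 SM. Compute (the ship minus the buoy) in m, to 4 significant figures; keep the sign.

the buoy: 14.70 SM = 23657.36 m.
Difference: 38276.00 − 23657.36 = 14620 m.

14620 m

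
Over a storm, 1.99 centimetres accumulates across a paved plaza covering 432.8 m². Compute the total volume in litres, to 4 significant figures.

8613 litres

Depth: 1.99 cm × 10 = 19.9 mm.
1 mm over 1 m² is 1 L, so volume = 19.9 × 432.8 = 8612.72 L ≈ 8613 L.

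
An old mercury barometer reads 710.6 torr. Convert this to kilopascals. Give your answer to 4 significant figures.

1 mmHg = 0.133322 kPa, so 710.6 × 0.133322 = 94.74 kPa.

94.74 kPa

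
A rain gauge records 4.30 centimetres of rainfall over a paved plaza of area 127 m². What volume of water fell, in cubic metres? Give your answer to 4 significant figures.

5.461 cubic metres

Depth: 4.30 cm × 10 = 43 mm.
1 mm over 1 m² is 1 L, so volume = 43 × 127 = 5461 L = 5.461 m³.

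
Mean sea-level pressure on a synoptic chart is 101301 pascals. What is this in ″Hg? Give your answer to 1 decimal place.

1 Pa = 0.0002953 inHg, so 101301 × 0.0002953 = 29.9 inHg.

29.9 inHg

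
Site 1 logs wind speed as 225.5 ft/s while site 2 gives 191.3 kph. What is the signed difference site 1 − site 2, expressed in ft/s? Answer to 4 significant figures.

site 2: 191.3 km/h = 174.3402 ft/s.
Difference: 225.5000 − 174.3402 = 51.16 ft/s.

51.16 ft/s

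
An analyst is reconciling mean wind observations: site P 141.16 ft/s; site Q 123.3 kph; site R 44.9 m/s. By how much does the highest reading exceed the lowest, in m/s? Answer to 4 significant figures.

10.65 m/s

site P: 141.16 ft/s = 43.0256 m/s.
site Q: 123.3 km/h = 34.2500 m/s.
Spread: 44.9000 − 34.2500 = 10.65 m/s.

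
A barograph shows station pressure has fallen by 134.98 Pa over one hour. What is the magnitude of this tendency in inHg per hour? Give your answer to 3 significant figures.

0.0399 inHg per hour

134.98 Pa / 1 h × 0.0002953 inHg/Pa = 0.0399 inHg/h.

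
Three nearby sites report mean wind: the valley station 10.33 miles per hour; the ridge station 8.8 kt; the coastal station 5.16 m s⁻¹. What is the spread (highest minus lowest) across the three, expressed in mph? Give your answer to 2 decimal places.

1.42 mph

the ridge station: 8.8 kt = 10.1269 mph.
the coastal station: 5.16 m/s = 11.5426 mph.
Spread: 11.5426 − 10.1269 = 1.42 mph.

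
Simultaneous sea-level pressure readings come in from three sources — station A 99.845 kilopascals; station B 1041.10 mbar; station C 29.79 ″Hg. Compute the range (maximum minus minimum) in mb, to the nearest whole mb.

station A: 99.845 kPa = 998.45 mb.
station C: 29.79 inHg = 1008.81 mb.
Spread: 1041.10 − 998.45 = 43 mb.

43 mb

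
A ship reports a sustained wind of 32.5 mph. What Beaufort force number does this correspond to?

Beaufort force 7

32.5 mph = 14.5 m/s, which is Beaufort 7 (near gale, 13.9–17.1 m/s).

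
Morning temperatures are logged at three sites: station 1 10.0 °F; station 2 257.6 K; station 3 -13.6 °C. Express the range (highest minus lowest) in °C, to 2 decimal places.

station 1: 10.0 °F = -12.222 °C.
station 2: 257.6 K = -15.550 °C.
Spread: (-12.222) − (-15.550) = 3.328 °C.

3.33 °C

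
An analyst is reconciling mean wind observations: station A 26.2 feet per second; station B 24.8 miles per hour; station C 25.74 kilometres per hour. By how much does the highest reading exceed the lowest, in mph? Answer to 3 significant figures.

station A: 26.2 ft/s = 17.8636 mph.
station C: 25.74 km/h = 15.9941 mph.
Spread: 24.8000 − 15.9941 = 8.81 mph.

8.81 mph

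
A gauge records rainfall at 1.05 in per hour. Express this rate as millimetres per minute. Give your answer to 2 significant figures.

1.05 in/hour × 25.4 mm/in × 0.0166667 hour/minute = 0.44 mm/minute.

0.44 mm/minute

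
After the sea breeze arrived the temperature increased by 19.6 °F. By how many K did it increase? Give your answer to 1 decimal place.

10.9 K

Converting a difference, only the 9/5 scale factor applies: ΔK = 19.6 × 0.5556 = 10.9 K.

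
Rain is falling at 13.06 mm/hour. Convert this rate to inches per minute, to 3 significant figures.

0.00857 in/minute

13.06 mm/hour × 0.0393701 in/mm × 0.0166667 hour/minute = 0.00857 in/minute.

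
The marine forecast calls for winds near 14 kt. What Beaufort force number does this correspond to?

14 kt lies in the Beaufort 4 band (moderate breeze, 11–16 kt).

Beaufort force 4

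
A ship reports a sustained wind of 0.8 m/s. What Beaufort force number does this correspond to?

Beaufort force 1

0.8 m/s lies in the Beaufort 1 band (light air, 0.3–1.5 m/s).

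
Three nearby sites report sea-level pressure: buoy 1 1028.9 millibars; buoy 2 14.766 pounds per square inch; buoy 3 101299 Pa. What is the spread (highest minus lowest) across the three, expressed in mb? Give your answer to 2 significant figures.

buoy 2: 14.766 psi = 1018.08 mb.
buoy 3: 101299 Pa = 1012.99 mb.
Spread: 1028.90 − 1012.99 = 16 mb.

16 mb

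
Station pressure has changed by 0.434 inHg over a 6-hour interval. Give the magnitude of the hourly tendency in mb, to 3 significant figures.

0.434 inHg / 6 h × 33.8639 mb/inHg = 2.45 mb/h.

2.45 mb per hour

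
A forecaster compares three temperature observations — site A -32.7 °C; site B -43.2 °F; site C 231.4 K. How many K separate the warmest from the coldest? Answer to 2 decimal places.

9.08 K

site B: -43.2 °F = -41.778 °C.
site C: 231.4 K = -41.750 °C.
Spread: (-32.700) − (-41.778) = 9.078 °C.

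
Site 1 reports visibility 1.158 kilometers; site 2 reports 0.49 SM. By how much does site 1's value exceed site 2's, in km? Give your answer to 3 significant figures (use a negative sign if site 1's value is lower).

site 2: 0.49 SM = 0.78858 km.
Difference: 1.15800 − 0.78858 = 0.369 km.

0.369 km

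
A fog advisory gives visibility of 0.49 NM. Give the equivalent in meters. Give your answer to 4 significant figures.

1 nmi = 1852 m, so 0.49 × 1852 = 907.5 m.

907.5 m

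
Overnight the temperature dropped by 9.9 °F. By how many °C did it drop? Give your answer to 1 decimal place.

A change of 1 °C equals a change of 1.8 °F: Δ°C = 9.9 × 0.5556 = 5.5 °C.

5.5 °C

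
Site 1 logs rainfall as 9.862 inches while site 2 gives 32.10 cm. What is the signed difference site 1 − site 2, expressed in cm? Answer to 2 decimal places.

-7.05 cm

site 1: 9.862 in = 25.0495 cm.
Difference: 25.0495 − 32.1000 = -7.05 cm.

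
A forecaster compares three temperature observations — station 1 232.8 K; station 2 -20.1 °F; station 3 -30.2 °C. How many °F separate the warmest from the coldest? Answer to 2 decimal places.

station 1: 232.8 K = -40.350 °C.
station 2: -20.1 °F = -28.944 °C.
Spread: (-28.944) − (-40.350) = 11.406 °C = 20.53 °F.

20.53 °F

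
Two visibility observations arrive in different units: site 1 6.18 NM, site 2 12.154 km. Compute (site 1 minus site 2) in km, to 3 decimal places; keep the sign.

-0.709 km

site 1: 6.18 nmi = 11.44536 km.
Difference: 11.44536 − 12.15400 = -0.709 km.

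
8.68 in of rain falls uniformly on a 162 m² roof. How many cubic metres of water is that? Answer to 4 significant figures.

Depth: 8.68 in × 25.4 = 220.472 mm.
1 mm over 1 m² is 1 L, so volume = 220.472 × 162 = 35716.464 L = 35.72 m³.

35.72 cubic metres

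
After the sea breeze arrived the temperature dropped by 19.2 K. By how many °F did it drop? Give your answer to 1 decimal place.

A change of 1 °C equals a change of 1.8 °F: Δ°F = 19.2 × 1.8 = 34.6 °F.

34.6 °F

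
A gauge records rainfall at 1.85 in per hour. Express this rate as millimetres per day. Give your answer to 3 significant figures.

1.85 in/hour × 25.4 mm/in × 24 hour/day = 1130 mm/day.

1130 mm/day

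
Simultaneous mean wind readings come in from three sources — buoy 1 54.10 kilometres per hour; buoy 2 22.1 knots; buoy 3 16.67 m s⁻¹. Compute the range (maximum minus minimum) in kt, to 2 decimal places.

buoy 1: 54.10 km/h = 29.2117 kt.
buoy 3: 16.67 m/s = 32.4039 kt.
Spread: 32.4039 − 22.1000 = 10.30 kt.

10.30 kt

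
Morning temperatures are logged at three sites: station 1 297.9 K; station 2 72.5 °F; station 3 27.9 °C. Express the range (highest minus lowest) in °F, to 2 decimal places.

station 1: 297.9 K = 24.750 °C.
station 2: 72.5 °F = 22.500 °C.
Spread: 27.900 − 22.500 = 5.400 °C = 9.72 °F.

9.72 °F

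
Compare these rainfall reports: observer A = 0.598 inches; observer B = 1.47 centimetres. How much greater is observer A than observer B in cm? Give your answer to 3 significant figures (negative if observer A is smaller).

observer A: 0.598 in = 1.518920 cm.
Difference: 1.518920 − 1.470000 = 0.0489 cm.

0.0489 cm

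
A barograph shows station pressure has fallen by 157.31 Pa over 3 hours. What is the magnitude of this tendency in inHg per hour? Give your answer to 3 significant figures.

157.31 Pa / 3 h × 0.0002953 inHg/Pa = 0.0155 inHg/h.

0.0155 inHg per hour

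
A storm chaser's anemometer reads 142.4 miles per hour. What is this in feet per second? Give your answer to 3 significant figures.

1 mph = 1.46667 ft/s, so 142.4 × 1.46667 = 209 ft/s.

209 ft/s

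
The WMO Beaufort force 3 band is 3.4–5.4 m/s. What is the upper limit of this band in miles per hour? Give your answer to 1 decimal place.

12.1 mph

3.4–5.4 m/s × 2.237 = 7.6–12.1 mph.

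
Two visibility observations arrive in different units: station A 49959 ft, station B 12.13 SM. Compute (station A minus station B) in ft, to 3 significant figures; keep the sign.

station B: 12.13 SM = 64046.40 ft.
Difference: 49959.00 − 64046.40 = -14100 ft.

-14100 ft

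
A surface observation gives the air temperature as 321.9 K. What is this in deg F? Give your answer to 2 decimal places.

119.75 °F

First to °C: 48.75 °C.
Then to °F: 119.75 °F.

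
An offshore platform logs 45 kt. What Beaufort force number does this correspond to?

Beaufort force 9

45 kt lies in the Beaufort 9 band (strong gale, 41–47 kt).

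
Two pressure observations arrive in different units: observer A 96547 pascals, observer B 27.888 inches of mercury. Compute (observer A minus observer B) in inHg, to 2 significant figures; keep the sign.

0.62 inHg

observer A: 96547 Pa = 28.5103 inHg.
Difference: 28.5103 − 27.8880 = 0.62 inHg.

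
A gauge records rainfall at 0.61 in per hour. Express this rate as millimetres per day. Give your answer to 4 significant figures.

0.61 in/hour × 25.4 mm/in × 24 hour/day = 371.9 mm/day.

371.9 mm/day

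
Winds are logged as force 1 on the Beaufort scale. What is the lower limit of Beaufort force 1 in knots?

Beaufort 1 (light air) spans 1–3 knots.

1 kt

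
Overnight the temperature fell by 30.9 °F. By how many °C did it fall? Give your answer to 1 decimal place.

17.2 °C

For a temperature change the 32° offset cancels: Δ°C = 30.9 × 0.5556 = 17.2 °C.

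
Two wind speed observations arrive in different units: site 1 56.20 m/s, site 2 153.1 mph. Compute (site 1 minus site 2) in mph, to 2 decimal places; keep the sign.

-27.38 mph

site 1: 56.20 m/s = 125.7158 mph.
Difference: 125.7158 − 153.1000 = -27.38 mph.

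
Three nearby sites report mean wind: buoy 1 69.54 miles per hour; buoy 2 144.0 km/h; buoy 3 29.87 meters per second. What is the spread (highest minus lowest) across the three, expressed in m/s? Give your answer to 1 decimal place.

buoy 1: 69.54 mph = 31.087 m/s.
buoy 2: 144.0 km/h = 40.000 m/s.
Spread: 40.000 − 29.870 = 10.1 m/s.

10.1 m/s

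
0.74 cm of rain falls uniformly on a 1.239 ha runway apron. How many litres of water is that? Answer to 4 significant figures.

Depth: 0.74 cm × 10 = 7.4 mm.
Area: 1.239 ha = 12390 m².
1 mm over 1 m² is 1 L, so volume = 7.4 × 12390 = 91686 L ≈ 91690 L.

91690 litres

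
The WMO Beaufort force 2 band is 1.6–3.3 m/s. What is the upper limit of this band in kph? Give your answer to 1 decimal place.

1.6–3.3 m/s × 3.6 = 5.8–11.9 km/h.

11.9 km/h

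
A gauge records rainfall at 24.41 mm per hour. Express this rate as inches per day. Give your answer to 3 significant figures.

23.1 in/day

24.41 mm/hour × 0.0393701 in/mm × 24 hour/day = 23.1 in/day.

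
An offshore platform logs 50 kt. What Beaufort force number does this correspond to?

Beaufort force 10

50 kt lies in the Beaufort 10 band (storm, 48–55 kt).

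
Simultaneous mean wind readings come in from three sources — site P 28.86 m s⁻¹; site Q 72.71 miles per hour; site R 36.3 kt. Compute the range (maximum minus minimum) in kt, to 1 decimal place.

26.9 kt

site P: 28.86 m/s = 56.099 kt.
site Q: 72.71 mph = 63.183 kt.
Spread: 63.183 − 36.300 = 26.9 kt.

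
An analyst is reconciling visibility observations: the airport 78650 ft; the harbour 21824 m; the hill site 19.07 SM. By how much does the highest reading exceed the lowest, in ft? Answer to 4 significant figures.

the harbour: 21824 m = 71601.05 ft.
the hill site: 19.07 SM = 100689.60 ft.
Spread: 100689.60 − 71601.05 = 29090 ft.

29090 ft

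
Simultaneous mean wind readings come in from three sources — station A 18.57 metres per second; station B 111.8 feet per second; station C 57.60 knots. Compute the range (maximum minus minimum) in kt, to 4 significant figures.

30.14 kt

station A: 18.57 m/s = 36.0972 kt.
station B: 111.8 ft/s = 66.2397 kt.
Spread: 66.2397 − 36.0972 = 30.14 kt.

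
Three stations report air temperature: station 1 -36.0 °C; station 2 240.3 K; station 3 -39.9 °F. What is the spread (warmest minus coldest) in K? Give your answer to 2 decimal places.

station 2: 240.3 K = -32.850 °C.
station 3: -39.9 °F = -39.944 °C.
Spread: (-32.850) − (-39.944) = 7.094 °C.

7.09 K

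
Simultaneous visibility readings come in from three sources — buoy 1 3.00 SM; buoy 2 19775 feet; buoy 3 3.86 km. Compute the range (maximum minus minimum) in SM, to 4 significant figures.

1.347 SM

buoy 2: 19775 ft = 3.74527 SM.
buoy 3: 3.86 km = 2.39849 SM.
Spread: 3.74527 − 2.39849 = 1.347 SM.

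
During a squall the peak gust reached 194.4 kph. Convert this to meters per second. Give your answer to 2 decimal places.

1 km/h = 0.277778 m/s, so 194.4 × 0.277778 = 54.00 m/s.

54.00 m/s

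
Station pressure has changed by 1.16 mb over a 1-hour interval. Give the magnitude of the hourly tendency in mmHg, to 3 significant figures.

1.16 mb / 1 h × 0.750062 mmHg/mb = 0.870 mmHg/h.

0.870 mmHg per hour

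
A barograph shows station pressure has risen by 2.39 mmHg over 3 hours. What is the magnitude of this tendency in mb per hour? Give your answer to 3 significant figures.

2.39 mmHg / 3 h × 1.33322 mb/mmHg = 1.06 mb/h.

1.06 mb per hour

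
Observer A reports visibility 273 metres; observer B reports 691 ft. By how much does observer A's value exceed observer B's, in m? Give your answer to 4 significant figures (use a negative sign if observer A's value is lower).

observer B: 691 ft = 210.6168 m.
Difference: 273.0000 − 210.6168 = 62.38 m.

62.38 m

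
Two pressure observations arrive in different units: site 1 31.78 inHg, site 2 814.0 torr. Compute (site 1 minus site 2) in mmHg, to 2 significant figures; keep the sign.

-6.8 mmHg

site 1: 31.78 inHg = 807.212 mmHg.
Difference: 807.212 − 814.000 = -6.8 mmHg.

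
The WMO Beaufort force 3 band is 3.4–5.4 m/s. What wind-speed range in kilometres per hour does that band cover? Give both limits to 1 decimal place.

3.4–5.4 m/s × 3.6 = 12.2–19.4 km/h.

12.2 to 19.4 km/h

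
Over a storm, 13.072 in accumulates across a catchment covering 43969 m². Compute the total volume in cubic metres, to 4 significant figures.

Depth: 13.072 in × 25.4 = 332.0288 mm.
1 mm over 1 m² is 1 L, so volume = 332.0288 × 43969 = 14598974 L = 14600 m³.

14600 cubic metres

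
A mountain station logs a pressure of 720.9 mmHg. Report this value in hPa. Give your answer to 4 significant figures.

961.1 hPa

1 mmHg = 1.33322 hPa, so 720.9 × 1.33322 = 961.1 hPa.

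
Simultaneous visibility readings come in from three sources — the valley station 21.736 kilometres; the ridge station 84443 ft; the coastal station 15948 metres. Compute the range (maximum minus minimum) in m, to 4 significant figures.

the valley station: 21.736 km = 21736.00 m.
the ridge station: 84443 ft = 25738.23 m.
Spread: 25738.23 − 15948.00 = 9790 m.

9790 m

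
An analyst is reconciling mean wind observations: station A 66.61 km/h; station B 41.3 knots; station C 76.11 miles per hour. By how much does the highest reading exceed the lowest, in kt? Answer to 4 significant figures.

30.17 kt

station A: 66.61 km/h = 35.9665 kt.
station C: 76.11 mph = 66.1378 kt.
Spread: 66.1378 − 35.9665 = 30.17 kt.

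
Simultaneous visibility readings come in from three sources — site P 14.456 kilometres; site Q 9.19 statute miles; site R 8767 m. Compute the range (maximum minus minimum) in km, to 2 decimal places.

site Q: 9.19 SM = 14.7899 km.
site R: 8767 m = 8.7670 km.
Spread: 14.7899 − 8.7670 = 6.02 km.

6.02 km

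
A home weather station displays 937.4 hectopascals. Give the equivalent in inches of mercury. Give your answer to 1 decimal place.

1 hPa = 0.02953 inHg, so 937.4 × 0.02953 = 27.7 inHg.

27.7 inHg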